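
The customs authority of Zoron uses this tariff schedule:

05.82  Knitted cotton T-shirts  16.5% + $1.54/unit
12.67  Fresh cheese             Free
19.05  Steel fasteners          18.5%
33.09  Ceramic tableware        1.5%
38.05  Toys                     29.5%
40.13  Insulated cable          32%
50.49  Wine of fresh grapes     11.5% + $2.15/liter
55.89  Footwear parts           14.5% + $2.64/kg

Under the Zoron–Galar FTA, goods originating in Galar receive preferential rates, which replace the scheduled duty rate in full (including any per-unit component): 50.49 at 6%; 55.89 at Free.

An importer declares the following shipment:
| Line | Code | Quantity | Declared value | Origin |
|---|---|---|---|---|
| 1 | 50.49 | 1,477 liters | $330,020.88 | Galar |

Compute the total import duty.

Line 1 (50.49, Galar, 1,477 liters, $330,020.88):
Base rate for 50.49 is 11.5% + $2.15/liter.
Origin Galar qualifies under the Zoron–Galar agreement and 50.49 is covered: preferential rate 6% applies instead.
Duty = $330,020.88 × 6% = $19,801.25.

$19,801.25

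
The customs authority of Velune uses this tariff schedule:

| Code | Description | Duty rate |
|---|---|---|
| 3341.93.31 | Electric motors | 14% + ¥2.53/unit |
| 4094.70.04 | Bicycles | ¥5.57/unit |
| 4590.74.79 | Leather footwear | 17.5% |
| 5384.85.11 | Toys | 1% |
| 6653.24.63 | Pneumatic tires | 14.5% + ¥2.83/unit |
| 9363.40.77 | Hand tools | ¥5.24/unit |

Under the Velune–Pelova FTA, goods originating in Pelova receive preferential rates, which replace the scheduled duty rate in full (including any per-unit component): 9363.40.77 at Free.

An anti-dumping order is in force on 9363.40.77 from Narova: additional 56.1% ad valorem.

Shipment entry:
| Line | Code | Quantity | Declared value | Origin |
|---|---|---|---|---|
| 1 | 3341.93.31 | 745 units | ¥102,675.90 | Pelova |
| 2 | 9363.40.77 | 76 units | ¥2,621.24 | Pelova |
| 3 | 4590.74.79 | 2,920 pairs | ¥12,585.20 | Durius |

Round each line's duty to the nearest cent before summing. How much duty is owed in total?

Line 1 (3341.93.31, Pelova, 745 units, ¥102,675.90):
Base rate for 3341.93.31 is 14% + ¥2.53/unit.
Origin Pelova is the FTA partner but 3341.93.31 is not on the preference list; base rate stands.
Duty = ¥102,675.90 × 14% + 745 × ¥2.53 = ¥16,259.48.
Line 2 (9363.40.77, Pelova, 76 units, ¥2,621.24):
Base rate for 9363.40.77 is ¥5.24/unit.
Origin Pelova qualifies under the Velune–Pelova agreement and 9363.40.77 is covered: preferential rate Free applies instead.
The additional-duty order on 9363.40.77 targets Narova, not Pelova; it does not apply.
Duty = ¥2,621.24 × 0% = ¥0.00.
Line 3 (4590.74.79, Durius, 2,920 pairs, ¥12,585.20):
Base rate for 4590.74.79 is 17.5%.
Duty = ¥12,585.20 × 17.5% = ¥2,202.41.
Total = ¥16,259.48 + ¥0.00 + ¥2,202.41 = ¥18,461.89.

¥18,461.89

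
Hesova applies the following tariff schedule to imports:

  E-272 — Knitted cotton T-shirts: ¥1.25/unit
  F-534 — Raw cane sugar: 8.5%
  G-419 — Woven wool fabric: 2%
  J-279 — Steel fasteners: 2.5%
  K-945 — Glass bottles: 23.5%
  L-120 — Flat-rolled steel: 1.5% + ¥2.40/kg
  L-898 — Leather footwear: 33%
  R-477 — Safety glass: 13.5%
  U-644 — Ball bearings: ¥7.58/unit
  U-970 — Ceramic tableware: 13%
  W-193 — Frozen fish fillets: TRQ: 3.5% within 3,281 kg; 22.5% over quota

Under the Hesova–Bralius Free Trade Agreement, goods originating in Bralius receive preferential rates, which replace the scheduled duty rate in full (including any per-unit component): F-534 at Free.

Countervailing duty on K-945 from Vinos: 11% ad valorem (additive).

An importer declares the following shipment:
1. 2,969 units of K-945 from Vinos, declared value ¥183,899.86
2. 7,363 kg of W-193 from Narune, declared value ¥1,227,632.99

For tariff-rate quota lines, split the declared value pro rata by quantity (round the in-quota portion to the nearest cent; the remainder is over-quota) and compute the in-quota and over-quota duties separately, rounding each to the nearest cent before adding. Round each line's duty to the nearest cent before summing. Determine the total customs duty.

¥235,725.06

Line 1 (K-945, Vinos, 2,969 units, ¥183,899.86):
Base rate for K-945 is 23.5%.
Additional duty on K-945 from Vinos: +11%. Applied ad valorem rate: 23.5% + 11% = 34.5%.
Duty = ¥183,899.86 × 34.5% = ¥63,445.45.
Line 2 (W-193, Narune, 7,363 kg, ¥1,227,632.99):
Code W-193 is under a tariff-rate quota (threshold 3,281 kg). In-quota: 3,281 kg at 3.5%; over-quota: 4,082 kg at 22.5%.
Pro-rata value split: in-quota = ¥1,227,632.99 × 3,281/7,363 = ¥547,041.13; over-quota = ¥1,227,632.99 − ¥547,041.13 = ¥680,591.86.
In-quota duty = ¥547,041.13 × 3.5% = ¥19,146.44. Over-quota duty = ¥680,591.86 × 22.5% = ¥153,133.17.
Line duty = ¥19,146.44 + ¥153,133.17 = ¥172,279.61.
Total = ¥63,445.45 + ¥172,279.61 = ¥235,725.06.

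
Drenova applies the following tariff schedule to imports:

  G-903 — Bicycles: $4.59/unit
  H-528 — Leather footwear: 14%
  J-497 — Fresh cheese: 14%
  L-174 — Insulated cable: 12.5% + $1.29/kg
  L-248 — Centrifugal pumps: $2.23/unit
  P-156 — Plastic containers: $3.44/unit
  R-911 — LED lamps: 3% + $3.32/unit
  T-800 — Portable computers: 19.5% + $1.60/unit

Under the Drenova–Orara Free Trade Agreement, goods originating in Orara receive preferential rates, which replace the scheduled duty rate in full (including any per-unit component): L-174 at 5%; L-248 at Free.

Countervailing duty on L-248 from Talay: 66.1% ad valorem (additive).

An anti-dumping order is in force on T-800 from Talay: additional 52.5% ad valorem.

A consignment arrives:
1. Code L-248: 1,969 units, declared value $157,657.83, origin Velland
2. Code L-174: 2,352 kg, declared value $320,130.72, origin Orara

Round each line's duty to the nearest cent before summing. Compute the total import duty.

Line 1 (L-248, Velland, 1,969 units, $157,657.83):
Base rate for L-248 is $2.23/unit.
L-248 has an FTA preferential rate, but origin Velland is not Orara; base rate stands.
The additional-duty order on L-248 targets Talay, not Velland; it does not apply.
Duty = 1,969 × $2.23 = $4,390.87.
Line 2 (L-174, Orara, 2,352 kg, $320,130.72):
Base rate for L-174 is 12.5% + $1.29/kg.
Origin Orara qualifies under the Drenova–Orara agreement and L-174 is covered: preferential rate 5% applies instead.
Duty = $320,130.72 × 5% = $16,006.54.
Total = $4,390.87 + $16,006.54 = $20,397.41.

$20,397.41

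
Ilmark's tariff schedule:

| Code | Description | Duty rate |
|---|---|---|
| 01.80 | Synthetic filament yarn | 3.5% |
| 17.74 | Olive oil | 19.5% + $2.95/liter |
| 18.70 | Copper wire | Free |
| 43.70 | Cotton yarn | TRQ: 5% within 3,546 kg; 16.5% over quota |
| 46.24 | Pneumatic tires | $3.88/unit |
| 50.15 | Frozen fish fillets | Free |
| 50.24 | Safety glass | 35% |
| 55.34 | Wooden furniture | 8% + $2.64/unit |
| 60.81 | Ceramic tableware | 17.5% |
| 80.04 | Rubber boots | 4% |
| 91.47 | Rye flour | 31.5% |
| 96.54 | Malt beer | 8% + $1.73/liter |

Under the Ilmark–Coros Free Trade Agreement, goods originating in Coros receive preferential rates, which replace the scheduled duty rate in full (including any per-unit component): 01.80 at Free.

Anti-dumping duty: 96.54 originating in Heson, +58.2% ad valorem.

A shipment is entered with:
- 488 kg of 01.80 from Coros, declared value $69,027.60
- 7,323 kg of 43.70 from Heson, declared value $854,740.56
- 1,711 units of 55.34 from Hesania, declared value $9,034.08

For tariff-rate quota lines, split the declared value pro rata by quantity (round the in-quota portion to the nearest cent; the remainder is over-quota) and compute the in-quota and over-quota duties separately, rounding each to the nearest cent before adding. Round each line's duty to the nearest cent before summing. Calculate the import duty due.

$98,674.72

Line 1 (01.80, Coros, 488 kg, $69,027.60):
Base rate for 01.80 is 3.5%.
Origin Coros qualifies under the Ilmark–Coros agreement and 01.80 is covered: preferential rate Free applies instead.
Duty = $69,027.60 × 0% = $0.00.
Line 2 (43.70, Heson, 7,323 kg, $854,740.56):
Code 43.70 is under a tariff-rate quota (threshold 3,546 kg). In-quota: 3,546 kg at 5%; over-quota: 3,777 kg at 16.5%.
Pro-rata value split: in-quota = $854,740.56 × 3,546/7,323 = $413,889.12; over-quota = $854,740.56 − $413,889.12 = $440,851.44.
In-quota duty = $413,889.12 × 5% = $20,694.46. Over-quota duty = $440,851.44 × 16.5% = $72,740.49.
Line duty = $20,694.46 + $72,740.49 = $93,434.95.
Line 3 (55.34, Hesania, 1,711 units, $9,034.08):
Base rate for 55.34 is 8% + $2.64/unit.
Duty = $9,034.08 × 8% + 1,711 × $2.64 = $5,239.77.
Total = $0.00 + $93,434.95 + $5,239.77 = $98,674.72.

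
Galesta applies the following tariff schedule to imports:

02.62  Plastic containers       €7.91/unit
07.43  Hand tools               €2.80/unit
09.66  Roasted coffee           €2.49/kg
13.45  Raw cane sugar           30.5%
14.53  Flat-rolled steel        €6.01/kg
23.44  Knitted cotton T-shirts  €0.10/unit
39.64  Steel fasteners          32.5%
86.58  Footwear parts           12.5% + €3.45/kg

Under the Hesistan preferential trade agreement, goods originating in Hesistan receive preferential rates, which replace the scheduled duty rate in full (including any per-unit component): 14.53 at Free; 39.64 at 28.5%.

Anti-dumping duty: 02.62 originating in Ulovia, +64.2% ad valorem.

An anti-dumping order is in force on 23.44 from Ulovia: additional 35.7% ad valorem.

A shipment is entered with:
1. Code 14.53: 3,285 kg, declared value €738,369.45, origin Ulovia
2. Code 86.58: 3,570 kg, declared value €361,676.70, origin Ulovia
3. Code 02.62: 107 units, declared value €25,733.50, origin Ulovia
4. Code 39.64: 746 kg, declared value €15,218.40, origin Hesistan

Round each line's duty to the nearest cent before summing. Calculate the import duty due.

Line 1 (14.53, Ulovia, 3,285 kg, €738,369.45):
Base rate for 14.53 is €6.01/kg.
14.53 has an FTA preferential rate, but origin Ulovia is not Hesistan; base rate stands.
Duty = 3,285 × €6.01 = €19,742.85.
Line 2 (86.58, Ulovia, 3,570 kg, €361,676.70):
Base rate for 86.58 is 12.5% + €3.45/kg.
Duty = €361,676.70 × 12.5% + 3,570 × €3.45 = €57,526.09.
Line 3 (02.62, Ulovia, 107 units, €25,733.50):
Base rate for 02.62 is €7.91/unit.
Additional duty on 02.62 from Ulovia: +64.2% ad valorem. Applied ad valorem rate = 64.2%.
Duty = €25,733.50 × 64.2% + 107 × €7.91 = €17,367.28.
Line 4 (39.64, Hesistan, 746 kg, €15,218.40):
Base rate for 39.64 is 32.5%.
Origin Hesistan qualifies under the Galesta–Hesistan agreement and 39.64 is covered: preferential rate 28.5% applies instead.
Duty = €15,218.40 × 28.5% = €4,337.24.
Total = €19,742.85 + €57,526.09 + €17,367.28 + €4,337.24 = €98,973.46.

€98,973.46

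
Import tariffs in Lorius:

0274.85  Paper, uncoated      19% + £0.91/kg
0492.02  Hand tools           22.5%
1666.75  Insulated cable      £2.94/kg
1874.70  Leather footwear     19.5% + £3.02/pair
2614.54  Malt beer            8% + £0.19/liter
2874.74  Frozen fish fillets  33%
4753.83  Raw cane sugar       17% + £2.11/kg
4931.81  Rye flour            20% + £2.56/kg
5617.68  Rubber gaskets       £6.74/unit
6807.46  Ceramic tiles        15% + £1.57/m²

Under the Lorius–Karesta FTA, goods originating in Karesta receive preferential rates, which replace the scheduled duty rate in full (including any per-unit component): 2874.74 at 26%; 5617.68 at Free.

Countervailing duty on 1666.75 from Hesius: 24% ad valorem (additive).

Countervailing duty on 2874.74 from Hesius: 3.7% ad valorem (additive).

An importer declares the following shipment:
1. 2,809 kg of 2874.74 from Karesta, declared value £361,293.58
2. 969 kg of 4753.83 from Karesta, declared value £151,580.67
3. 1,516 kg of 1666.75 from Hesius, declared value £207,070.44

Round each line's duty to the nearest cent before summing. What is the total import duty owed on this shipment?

Line 1 (2874.74, Karesta, 2,809 kg, £361,293.58):
Base rate for 2874.74 is 33%.
Origin Karesta qualifies under the Lorius–Karesta agreement and 2874.74 is covered: preferential rate 26% applies instead.
The additional-duty order on 2874.74 targets Hesius, not Karesta; it does not apply.
Duty = £361,293.58 × 26% = £93,936.33.
Line 2 (4753.83, Karesta, 969 kg, £151,580.67):
Base rate for 4753.83 is 17% + £2.11/kg.
Origin Karesta is the FTA partner but 4753.83 is not on the preference list; base rate stands.
Duty = £151,580.67 × 17% + 969 × £2.11 = £27,813.30.
Line 3 (1666.75, Hesius, 1,516 kg, £207,070.44):
Base rate for 1666.75 is £2.94/kg.
Additional duty on 1666.75 from Hesius: +24% ad valorem. Applied ad valorem rate = 24%.
Duty = £207,070.44 × 24% + 1,516 × £2.94 = £54,153.95.
Total = £93,936.33 + £27,813.30 + £54,153.95 = £175,903.58.

£175,903.58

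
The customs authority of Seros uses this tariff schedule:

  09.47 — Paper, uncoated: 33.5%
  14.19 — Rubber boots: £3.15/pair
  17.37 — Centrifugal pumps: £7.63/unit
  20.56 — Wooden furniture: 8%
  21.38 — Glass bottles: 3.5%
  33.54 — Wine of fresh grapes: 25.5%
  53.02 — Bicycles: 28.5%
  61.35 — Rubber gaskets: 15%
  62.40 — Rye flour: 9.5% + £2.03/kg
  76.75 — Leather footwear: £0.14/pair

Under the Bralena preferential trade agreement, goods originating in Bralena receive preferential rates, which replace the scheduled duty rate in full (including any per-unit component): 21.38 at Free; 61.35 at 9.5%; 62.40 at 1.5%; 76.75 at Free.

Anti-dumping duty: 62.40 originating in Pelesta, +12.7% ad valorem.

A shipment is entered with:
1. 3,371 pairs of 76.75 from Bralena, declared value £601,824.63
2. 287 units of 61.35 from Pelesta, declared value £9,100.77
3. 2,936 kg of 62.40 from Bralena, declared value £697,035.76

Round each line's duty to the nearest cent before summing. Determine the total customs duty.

£11,820.66

Line 1 (76.75, Bralena, 3,371 pairs, £601,824.63):
Base rate for 76.75 is £0.14/pair.
Origin Bralena qualifies under the Seros–Bralena agreement and 76.75 is covered: preferential rate Free applies instead.
Duty = £601,824.63 × 0% = £0.00.
Line 2 (61.35, Pelesta, 287 units, £9,100.77):
Base rate for 61.35 is 15%.
61.35 has an FTA preferential rate, but origin Pelesta is not Bralena; base rate stands.
Duty = £9,100.77 × 15% = £1,365.12.
Line 3 (62.40, Bralena, 2,936 kg, £697,035.76):
Base rate for 62.40 is 9.5% + £2.03/kg.
Origin Bralena qualifies under the Seros–Bralena agreement and 62.40 is covered: preferential rate 1.5% applies instead.
The additional-duty order on 62.40 targets Pelesta, not Bralena; it does not apply.
Duty = £697,035.76 × 1.5% = £10,455.54.
Total = £0.00 + £1,365.12 + £10,455.54 = £11,820.66.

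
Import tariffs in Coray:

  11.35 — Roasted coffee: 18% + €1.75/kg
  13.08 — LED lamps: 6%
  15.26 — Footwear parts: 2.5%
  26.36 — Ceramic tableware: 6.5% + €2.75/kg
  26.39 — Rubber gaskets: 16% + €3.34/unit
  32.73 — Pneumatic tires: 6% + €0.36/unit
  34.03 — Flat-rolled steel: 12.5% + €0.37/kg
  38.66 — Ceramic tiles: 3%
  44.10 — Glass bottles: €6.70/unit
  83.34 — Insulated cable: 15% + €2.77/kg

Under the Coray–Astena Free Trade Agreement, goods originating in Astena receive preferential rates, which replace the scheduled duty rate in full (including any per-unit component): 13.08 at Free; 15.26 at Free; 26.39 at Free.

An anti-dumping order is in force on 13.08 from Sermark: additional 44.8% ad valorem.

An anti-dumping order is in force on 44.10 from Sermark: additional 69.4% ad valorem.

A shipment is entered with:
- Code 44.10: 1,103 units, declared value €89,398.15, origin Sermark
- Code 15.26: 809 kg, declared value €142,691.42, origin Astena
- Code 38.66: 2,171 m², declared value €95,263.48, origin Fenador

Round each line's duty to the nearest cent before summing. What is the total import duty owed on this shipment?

€72,290.32

Line 1 (44.10, Sermark, 1,103 units, €89,398.15):
Base rate for 44.10 is €6.70/unit.
Additional duty on 44.10 from Sermark: +69.4% ad valorem. Applied ad valorem rate = 69.4%.
Duty = €89,398.15 × 69.4% + 1,103 × €6.70 = €69,432.42.
Line 2 (15.26, Astena, 809 kg, €142,691.42):
Base rate for 15.26 is 2.5%.
Origin Astena qualifies under the Coray–Astena agreement and 15.26 is covered: preferential rate Free applies instead.
Duty = €142,691.42 × 0% = €0.00.
Line 3 (38.66, Fenador, 2,171 m², €95,263.48):
Base rate for 38.66 is 3%.
Duty = €95,263.48 × 3% = €2,857.90.
Total = €69,432.42 + €0.00 + €2,857.90 = €72,290.32.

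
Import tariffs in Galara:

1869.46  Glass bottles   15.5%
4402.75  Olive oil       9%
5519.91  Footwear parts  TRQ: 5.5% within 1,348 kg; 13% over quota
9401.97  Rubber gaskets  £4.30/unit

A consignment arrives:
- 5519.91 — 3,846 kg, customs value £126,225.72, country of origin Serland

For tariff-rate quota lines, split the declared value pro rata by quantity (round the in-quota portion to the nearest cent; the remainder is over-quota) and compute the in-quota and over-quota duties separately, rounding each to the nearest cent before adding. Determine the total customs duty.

Line 1 (5519.91, Serland, 3,846 kg, £126,225.72):
Code 5519.91 is under a tariff-rate quota (threshold 1,348 kg). In-quota: 1,348 kg at 5.5%; over-quota: 2,498 kg at 13%.
Pro-rata value split: in-quota = £126,225.72 × 1,348/3,846 = £44,241.36; over-quota = £126,225.72 − £44,241.36 = £81,984.36.
In-quota duty = £44,241.36 × 5.5% = £2,433.27. Over-quota duty = £81,984.36 × 13% = £10,657.97.
Line duty = £2,433.27 + £10,657.97 = £13,091.24.

£13,091.24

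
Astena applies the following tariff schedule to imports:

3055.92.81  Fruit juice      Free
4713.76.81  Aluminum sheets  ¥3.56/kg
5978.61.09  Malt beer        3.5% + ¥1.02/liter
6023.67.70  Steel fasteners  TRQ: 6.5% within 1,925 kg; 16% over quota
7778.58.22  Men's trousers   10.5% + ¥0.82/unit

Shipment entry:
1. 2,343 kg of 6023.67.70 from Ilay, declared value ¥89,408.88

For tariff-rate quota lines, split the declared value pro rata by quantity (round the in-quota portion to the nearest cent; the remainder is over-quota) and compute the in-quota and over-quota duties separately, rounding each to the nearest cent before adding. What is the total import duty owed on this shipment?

Line 1 (6023.67.70, Ilay, 2,343 kg, ¥89,408.88):
Code 6023.67.70 is under a tariff-rate quota (threshold 1,925 kg). In-quota: 1,925 kg at 6.5%; over-quota: 418 kg at 16%.
Pro-rata value split: in-quota = ¥89,408.88 × 1,925/2,343 = ¥73,458.00; over-quota = ¥89,408.88 − ¥73,458.00 = ¥15,950.88.
In-quota duty = ¥73,458.00 × 6.5% = ¥4,774.77. Over-quota duty = ¥15,950.88 × 16% = ¥2,552.14.
Line duty = ¥4,774.77 + ¥2,552.14 = ¥7,326.91.

¥7,326.91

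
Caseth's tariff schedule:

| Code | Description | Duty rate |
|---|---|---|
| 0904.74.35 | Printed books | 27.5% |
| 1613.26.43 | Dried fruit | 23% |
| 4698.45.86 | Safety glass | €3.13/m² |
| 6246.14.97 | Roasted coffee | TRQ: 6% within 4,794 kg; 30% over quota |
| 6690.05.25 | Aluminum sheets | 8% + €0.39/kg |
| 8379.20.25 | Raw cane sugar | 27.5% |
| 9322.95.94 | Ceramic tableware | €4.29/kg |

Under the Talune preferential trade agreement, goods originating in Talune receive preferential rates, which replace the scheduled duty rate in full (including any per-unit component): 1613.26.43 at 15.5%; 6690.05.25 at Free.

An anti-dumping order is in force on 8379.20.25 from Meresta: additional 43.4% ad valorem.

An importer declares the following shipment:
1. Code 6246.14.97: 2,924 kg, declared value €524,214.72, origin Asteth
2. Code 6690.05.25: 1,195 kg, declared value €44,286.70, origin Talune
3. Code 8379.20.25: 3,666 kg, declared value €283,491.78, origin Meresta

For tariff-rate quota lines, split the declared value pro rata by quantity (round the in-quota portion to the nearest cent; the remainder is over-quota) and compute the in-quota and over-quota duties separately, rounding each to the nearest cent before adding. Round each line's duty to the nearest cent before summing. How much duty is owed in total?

Line 1 (6246.14.97, Asteth, 2,924 kg, €524,214.72):
Code 6246.14.97 is under a tariff-rate quota (threshold 4,794 kg). Quantity 2,924 kg is within the quota, so the in-quota rate 6% applies to the full value.
Duty = €524,214.72 × 6% = €31,452.88.
Line 2 (6690.05.25, Talune, 1,195 kg, €44,286.70):
Base rate for 6690.05.25 is 8% + €0.39/kg.
Origin Talune qualifies under the Caseth–Talune agreement and 6690.05.25 is covered: preferential rate Free applies instead.
Duty = €44,286.70 × 0% = €0.00.
Line 3 (8379.20.25, Meresta, 3,666 kg, €283,491.78):
Base rate for 8379.20.25 is 27.5%.
Additional duty on 8379.20.25 from Meresta: +43.4%. Applied ad valorem rate: 27.5% + 43.4% = 70.9%.
Duty = €283,491.78 × 70.9% = €200,995.67.
Total = €31,452.88 + €0.00 + €200,995.67 = €232,448.55.

€232,448.55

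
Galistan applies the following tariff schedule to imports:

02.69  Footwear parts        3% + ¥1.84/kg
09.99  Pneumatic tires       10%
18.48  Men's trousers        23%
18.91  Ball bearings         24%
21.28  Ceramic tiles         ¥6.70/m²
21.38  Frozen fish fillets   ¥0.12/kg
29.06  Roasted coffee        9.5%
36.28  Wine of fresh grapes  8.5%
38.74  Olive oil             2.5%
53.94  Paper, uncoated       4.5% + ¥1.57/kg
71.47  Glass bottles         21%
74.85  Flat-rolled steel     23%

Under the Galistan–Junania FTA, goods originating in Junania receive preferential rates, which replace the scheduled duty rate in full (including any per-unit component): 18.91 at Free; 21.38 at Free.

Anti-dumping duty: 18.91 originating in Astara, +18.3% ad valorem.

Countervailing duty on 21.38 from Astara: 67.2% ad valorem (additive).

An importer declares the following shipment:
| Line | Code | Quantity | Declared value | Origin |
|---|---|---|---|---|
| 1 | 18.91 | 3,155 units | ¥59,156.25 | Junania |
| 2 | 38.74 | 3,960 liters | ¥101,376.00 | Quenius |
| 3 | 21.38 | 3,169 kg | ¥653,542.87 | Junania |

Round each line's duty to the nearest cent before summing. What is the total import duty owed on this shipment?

¥2,534.40

Line 1 (18.91, Junania, 3,155 units, ¥59,156.25):
Base rate for 18.91 is 24%.
Origin Junania qualifies under the Galistan–Junania agreement and 18.91 is covered: preferential rate Free applies instead.
The additional-duty order on 18.91 targets Astara, not Junania; it does not apply.
Duty = ¥59,156.25 × 0% = ¥0.00.
Line 2 (38.74, Quenius, 3,960 liters, ¥101,376.00):
Base rate for 38.74 is 2.5%.
Duty = ¥101,376.00 × 2.5% = ¥2,534.40.
Line 3 (21.38, Junania, 3,169 kg, ¥653,542.87):
Base rate for 21.38 is ¥0.12/kg.
Origin Junania qualifies under the Galistan–Junania agreement and 21.38 is covered: preferential rate Free applies instead.
The additional-duty order on 21.38 targets Astara, not Junania; it does not apply.
Duty = ¥653,542.87 × 0% = ¥0.00.
Total = ¥0.00 + ¥2,534.40 + ¥0.00 = ¥2,534.40.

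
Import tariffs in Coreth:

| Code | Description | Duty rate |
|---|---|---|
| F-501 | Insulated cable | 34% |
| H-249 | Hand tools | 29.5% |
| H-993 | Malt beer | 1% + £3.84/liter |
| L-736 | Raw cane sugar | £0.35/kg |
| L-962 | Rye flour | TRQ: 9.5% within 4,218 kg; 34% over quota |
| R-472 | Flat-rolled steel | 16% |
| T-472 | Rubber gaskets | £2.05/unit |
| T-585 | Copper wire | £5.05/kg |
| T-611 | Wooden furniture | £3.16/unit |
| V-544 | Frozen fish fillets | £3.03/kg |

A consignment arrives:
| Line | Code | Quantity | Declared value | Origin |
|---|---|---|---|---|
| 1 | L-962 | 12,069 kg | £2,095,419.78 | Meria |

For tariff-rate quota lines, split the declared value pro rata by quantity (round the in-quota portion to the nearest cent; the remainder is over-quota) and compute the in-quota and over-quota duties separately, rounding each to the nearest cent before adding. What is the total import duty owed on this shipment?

Line 1 (L-962, Meria, 12,069 kg, £2,095,419.78):
Code L-962 is under a tariff-rate quota (threshold 4,218 kg). In-quota: 4,218 kg at 9.5%; over-quota: 7,851 kg at 34%.
Pro-rata value split: in-quota = £2,095,419.78 × 4,218/12,069 = £732,329.16; over-quota = £2,095,419.78 − £732,329.16 = £1,363,090.62.
In-quota duty = £732,329.16 × 9.5% = £69,571.27. Over-quota duty = £1,363,090.62 × 34% = £463,450.81.
Line duty = £69,571.27 + £463,450.81 = £533,022.08.

£533,022.08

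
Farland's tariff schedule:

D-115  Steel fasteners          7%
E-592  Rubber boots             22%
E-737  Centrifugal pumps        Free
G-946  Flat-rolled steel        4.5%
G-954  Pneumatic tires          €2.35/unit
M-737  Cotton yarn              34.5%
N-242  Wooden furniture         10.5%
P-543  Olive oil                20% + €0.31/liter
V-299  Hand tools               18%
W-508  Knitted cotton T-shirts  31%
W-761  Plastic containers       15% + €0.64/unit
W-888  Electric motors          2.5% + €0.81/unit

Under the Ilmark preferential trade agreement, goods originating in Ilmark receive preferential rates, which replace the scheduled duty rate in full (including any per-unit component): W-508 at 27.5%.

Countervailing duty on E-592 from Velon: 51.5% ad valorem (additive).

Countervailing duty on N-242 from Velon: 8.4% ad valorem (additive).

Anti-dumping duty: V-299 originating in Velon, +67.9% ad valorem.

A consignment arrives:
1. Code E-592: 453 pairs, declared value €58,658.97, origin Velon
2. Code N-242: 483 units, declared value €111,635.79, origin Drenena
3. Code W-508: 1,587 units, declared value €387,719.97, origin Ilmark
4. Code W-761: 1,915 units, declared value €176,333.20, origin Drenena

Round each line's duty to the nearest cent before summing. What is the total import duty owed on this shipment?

€189,134.67

Line 1 (E-592, Velon, 453 pairs, €58,658.97):
Base rate for E-592 is 22%.
Additional duty on E-592 from Velon: +51.5%. Applied ad valorem rate: 22% + 51.5% = 73.5%.
Duty = €58,658.97 × 73.5% = €43,114.34.
Line 2 (N-242, Drenena, 483 units, €111,635.79):
Base rate for N-242 is 10.5%.
The additional-duty order on N-242 targets Velon, not Drenena; it does not apply.
Duty = €111,635.79 × 10.5% = €11,721.76.
Line 3 (W-508, Ilmark, 1,587 units, €387,719.97):
Base rate for W-508 is 31%.
Origin Ilmark qualifies under the Farland–Ilmark agreement and W-508 is covered: preferential rate 27.5% applies instead.
Duty = €387,719.97 × 27.5% = €106,622.99.
Line 4 (W-761, Drenena, 1,915 units, €176,333.20):
Base rate for W-761 is 15% + €0.64/unit.
Duty = €176,333.20 × 15% + 1,915 × €0.64 = €27,675.58.
Total = €43,114.34 + €11,721.76 + €106,622.99 + €27,675.58 = €189,134.67.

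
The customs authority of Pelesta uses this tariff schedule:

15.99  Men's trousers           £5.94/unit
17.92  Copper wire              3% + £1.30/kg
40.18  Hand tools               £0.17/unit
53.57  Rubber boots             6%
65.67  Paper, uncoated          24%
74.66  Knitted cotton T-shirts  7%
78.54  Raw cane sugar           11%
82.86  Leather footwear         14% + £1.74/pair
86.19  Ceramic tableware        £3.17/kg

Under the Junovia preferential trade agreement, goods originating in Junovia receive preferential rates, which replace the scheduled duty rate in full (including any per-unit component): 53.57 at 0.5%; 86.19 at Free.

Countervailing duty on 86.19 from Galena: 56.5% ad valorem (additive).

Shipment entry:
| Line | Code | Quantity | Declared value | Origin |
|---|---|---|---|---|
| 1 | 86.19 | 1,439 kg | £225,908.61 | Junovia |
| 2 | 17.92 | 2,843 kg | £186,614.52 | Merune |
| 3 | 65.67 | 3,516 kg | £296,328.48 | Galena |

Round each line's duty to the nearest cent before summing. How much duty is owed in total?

Line 1 (86.19, Junovia, 1,439 kg, £225,908.61):
Base rate for 86.19 is £3.17/kg.
Origin Junovia qualifies under the Pelesta–Junovia agreement and 86.19 is covered: preferential rate Free applies instead.
The additional-duty order on 86.19 targets Galena, not Junovia; it does not apply.
Duty = £225,908.61 × 0% = £0.00.
Line 2 (17.92, Merune, 2,843 kg, £186,614.52):
Base rate for 17.92 is 3% + £1.30/kg.
Duty = £186,614.52 × 3% + 2,843 × £1.30 = £9,294.34.
Line 3 (65.67, Galena, 3,516 kg, £296,328.48):
Base rate for 65.67 is 24%.
Duty = £296,328.48 × 24% = £71,118.84.
Total = £0.00 + £9,294.34 + £71,118.84 = £80,413.18.

£80,413.18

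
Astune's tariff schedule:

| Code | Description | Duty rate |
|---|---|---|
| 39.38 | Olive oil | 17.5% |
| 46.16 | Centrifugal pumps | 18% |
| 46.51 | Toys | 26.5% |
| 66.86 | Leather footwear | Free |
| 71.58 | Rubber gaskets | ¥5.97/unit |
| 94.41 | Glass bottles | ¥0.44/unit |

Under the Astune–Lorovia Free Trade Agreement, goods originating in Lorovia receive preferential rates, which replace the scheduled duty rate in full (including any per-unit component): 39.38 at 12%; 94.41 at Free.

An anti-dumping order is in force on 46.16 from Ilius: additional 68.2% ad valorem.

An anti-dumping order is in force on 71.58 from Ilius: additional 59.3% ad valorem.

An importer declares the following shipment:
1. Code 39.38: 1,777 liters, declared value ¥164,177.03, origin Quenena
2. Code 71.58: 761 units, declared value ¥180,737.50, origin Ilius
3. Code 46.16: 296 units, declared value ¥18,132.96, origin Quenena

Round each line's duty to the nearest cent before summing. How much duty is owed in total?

Line 1 (39.38, Quenena, 1,777 liters, ¥164,177.03):
Base rate for 39.38 is 17.5%.
39.38 has an FTA preferential rate, but origin Quenena is not Lorovia; base rate stands.
Duty = ¥164,177.03 × 17.5% = ¥28,730.98.
Line 2 (71.58, Ilius, 761 units, ¥180,737.50):
Base rate for 71.58 is ¥5.97/unit.
Additional duty on 71.58 from Ilius: +59.3% ad valorem. Applied ad valorem rate = 59.3%.
Duty = ¥180,737.50 × 59.3% + 761 × ¥5.97 = ¥111,720.51.
Line 3 (46.16, Quenena, 296 units, ¥18,132.96):
Base rate for 46.16 is 18%.
The additional-duty order on 46.16 targets Ilius, not Quenena; it does not apply.
Duty = ¥18,132.96 × 18% = ¥3,263.93.
Total = ¥28,730.98 + ¥111,720.51 + ¥3,263.93 = ¥143,715.42.

¥143,715.42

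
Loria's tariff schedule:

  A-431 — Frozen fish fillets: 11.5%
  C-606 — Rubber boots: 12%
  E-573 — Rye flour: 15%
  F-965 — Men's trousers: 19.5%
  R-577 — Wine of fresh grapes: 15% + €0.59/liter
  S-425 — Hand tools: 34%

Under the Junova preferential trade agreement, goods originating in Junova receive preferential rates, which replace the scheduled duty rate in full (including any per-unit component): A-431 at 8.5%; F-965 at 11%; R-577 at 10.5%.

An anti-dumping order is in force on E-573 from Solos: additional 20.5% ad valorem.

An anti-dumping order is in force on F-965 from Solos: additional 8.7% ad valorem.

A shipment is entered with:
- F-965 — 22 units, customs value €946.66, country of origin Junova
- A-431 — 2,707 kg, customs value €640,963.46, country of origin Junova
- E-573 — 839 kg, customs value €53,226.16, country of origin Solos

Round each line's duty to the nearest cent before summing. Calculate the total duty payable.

€73,481.31

Line 1 (F-965, Junova, 22 units, €946.66):
Base rate for F-965 is 19.5%.
Origin Junova qualifies under the Loria–Junova agreement and F-965 is covered: preferential rate 11% applies instead.
The additional-duty order on F-965 targets Solos, not Junova; it does not apply.
Duty = €946.66 × 11% = €104.13.
Line 2 (A-431, Junova, 2,707 kg, €640,963.46):
Base rate for A-431 is 11.5%.
Origin Junova qualifies under the Loria–Junova agreement and A-431 is covered: preferential rate 8.5% applies instead.
Duty = €640,963.46 × 8.5% = €54,481.89.
Line 3 (E-573, Solos, 839 kg, €53,226.16):
Base rate for E-573 is 15%.
Additional duty on E-573 from Solos: +20.5%. Applied ad valorem rate: 15% + 20.5% = 35.5%.
Duty = €53,226.16 × 35.5% = €18,895.29.
Total = €104.13 + €54,481.89 + €18,895.29 = €73,481.31.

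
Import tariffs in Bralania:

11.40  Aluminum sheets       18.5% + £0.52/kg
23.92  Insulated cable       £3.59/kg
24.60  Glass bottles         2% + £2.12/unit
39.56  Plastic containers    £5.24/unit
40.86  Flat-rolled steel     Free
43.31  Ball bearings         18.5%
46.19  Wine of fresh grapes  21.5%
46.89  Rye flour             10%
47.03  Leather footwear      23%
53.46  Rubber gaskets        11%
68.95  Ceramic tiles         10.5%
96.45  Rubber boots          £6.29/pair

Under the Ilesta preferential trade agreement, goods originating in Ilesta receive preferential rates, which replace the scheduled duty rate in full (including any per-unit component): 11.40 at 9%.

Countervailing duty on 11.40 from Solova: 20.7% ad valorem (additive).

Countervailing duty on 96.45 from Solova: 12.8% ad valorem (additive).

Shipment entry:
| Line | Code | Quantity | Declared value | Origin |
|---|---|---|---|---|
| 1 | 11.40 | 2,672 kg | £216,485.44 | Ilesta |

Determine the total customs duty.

Line 1 (11.40, Ilesta, 2,672 kg, £216,485.44):
Base rate for 11.40 is 18.5% + £0.52/kg.
Origin Ilesta qualifies under the Bralania–Ilesta agreement and 11.40 is covered: preferential rate 9% applies instead.
The additional-duty order on 11.40 targets Solova, not Ilesta; it does not apply.
Duty = £216,485.44 × 9% = £19,483.69.

£19,483.69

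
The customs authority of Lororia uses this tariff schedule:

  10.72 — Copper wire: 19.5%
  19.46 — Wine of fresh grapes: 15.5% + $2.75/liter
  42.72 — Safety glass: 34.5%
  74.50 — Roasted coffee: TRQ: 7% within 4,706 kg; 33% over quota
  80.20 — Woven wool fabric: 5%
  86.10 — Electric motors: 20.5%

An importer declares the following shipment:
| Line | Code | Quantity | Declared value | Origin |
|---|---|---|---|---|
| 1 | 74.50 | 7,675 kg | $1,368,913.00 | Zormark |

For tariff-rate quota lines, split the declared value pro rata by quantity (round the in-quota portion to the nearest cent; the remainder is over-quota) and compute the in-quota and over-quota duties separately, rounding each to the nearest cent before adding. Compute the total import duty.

$233,507.13

Line 1 (74.50, Zormark, 7,675 kg, $1,368,913.00):
Code 74.50 is under a tariff-rate quota (threshold 4,706 kg). In-quota: 4,706 kg at 7%; over-quota: 2,969 kg at 33%.
Pro-rata value split: in-quota = $1,368,913.00 × 4,706/7,675 = $839,362.16; over-quota = $1,368,913.00 − $839,362.16 = $529,550.84.
In-quota duty = $839,362.16 × 7% = $58,755.35. Over-quota duty = $529,550.84 × 33% = $174,751.78.
Line duty = $58,755.35 + $174,751.78 = $233,507.13.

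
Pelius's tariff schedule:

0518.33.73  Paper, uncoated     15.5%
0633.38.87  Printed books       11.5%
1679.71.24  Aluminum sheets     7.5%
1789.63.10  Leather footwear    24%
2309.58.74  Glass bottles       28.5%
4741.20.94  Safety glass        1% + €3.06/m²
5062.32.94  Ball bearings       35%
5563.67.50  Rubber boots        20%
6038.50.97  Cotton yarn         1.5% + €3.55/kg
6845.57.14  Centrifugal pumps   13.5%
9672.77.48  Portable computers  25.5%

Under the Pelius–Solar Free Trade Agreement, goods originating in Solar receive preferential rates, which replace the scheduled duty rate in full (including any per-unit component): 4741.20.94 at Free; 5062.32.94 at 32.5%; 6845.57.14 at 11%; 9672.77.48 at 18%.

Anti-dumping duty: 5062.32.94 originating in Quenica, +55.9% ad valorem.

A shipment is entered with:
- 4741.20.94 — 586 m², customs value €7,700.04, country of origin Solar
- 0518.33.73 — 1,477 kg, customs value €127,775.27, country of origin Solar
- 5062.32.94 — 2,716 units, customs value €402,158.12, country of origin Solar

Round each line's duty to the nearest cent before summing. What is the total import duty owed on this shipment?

€150,506.56

Line 1 (4741.20.94, Solar, 586 m², €7,700.04):
Base rate for 4741.20.94 is 1% + €3.06/m².
Origin Solar qualifies under the Pelius–Solar agreement and 4741.20.94 is covered: preferential rate Free applies instead.
Duty = €7,700.04 × 0% = €0.00.
Line 2 (0518.33.73, Solar, 1,477 kg, €127,775.27):
Base rate for 0518.33.73 is 15.5%.
Origin Solar is the FTA partner but 0518.33.73 is not on the preference list; base rate stands.
Duty = €127,775.27 × 15.5% = €19,805.17.
Line 3 (5062.32.94, Solar, 2,716 units, €402,158.12):
Base rate for 5062.32.94 is 35%.
Origin Solar qualifies under the Pelius–Solar agreement and 5062.32.94 is covered: preferential rate 32.5% applies instead.
The additional-duty order on 5062.32.94 targets Quenica, not Solar; it does not apply.
Duty = €402,158.12 × 32.5% = €130,701.39.
Total = €0.00 + €19,805.17 + €130,701.39 = €150,506.56.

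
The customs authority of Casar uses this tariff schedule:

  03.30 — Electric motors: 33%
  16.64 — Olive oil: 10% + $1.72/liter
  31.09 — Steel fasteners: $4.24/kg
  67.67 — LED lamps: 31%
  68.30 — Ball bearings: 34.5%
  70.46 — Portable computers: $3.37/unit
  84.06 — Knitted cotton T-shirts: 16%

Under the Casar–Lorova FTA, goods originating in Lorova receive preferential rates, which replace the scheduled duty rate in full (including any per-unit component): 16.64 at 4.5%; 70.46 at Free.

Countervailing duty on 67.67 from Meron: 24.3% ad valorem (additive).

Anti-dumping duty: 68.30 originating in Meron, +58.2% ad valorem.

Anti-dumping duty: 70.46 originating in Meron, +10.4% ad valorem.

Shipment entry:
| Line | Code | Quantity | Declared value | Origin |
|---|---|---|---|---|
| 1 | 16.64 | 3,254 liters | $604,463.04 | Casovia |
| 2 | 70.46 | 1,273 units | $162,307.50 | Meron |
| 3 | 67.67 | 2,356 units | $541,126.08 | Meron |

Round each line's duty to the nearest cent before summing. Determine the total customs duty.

Line 1 (16.64, Casovia, 3,254 liters, $604,463.04):
Base rate for 16.64 is 10% + $1.72/liter.
16.64 has an FTA preferential rate, but origin Casovia is not Lorova; base rate stands.
Duty = $604,463.04 × 10% + 3,254 × $1.72 = $66,043.18.
Line 2 (70.46, Meron, 1,273 units, $162,307.50):
Base rate for 70.46 is $3.37/unit.
70.46 has an FTA preferential rate, but origin Meron is not Lorova; base rate stands.
Additional duty on 70.46 from Meron: +10.4% ad valorem. Applied ad valorem rate = 10.4%.
Duty = $162,307.50 × 10.4% + 1,273 × $3.37 = $21,169.99.
Line 3 (67.67, Meron, 2,356 units, $541,126.08):
Base rate for 67.67 is 31%.
Additional duty on 67.67 from Meron: +24.3%. Applied ad valorem rate: 31% + 24.3% = 55.3%.
Duty = $541,126.08 × 55.3% = $299,242.72.
Total = $66,043.18 + $21,169.99 + $299,242.72 = $386,455.89.

$386,455.89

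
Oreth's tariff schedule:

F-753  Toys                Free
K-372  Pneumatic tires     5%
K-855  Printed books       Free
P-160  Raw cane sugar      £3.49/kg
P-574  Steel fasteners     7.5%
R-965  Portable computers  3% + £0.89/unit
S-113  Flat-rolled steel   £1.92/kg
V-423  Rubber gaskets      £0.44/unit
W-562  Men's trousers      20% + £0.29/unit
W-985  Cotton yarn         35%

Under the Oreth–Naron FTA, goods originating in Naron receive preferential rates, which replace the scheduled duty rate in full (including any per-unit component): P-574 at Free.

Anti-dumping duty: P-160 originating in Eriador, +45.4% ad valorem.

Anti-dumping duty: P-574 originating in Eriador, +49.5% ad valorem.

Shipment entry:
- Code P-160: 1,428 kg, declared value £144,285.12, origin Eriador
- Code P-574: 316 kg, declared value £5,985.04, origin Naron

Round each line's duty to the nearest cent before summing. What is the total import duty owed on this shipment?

£70,489.16

Line 1 (P-160, Eriador, 1,428 kg, £144,285.12):
Base rate for P-160 is £3.49/kg.
Additional duty on P-160 from Eriador: +45.4% ad valorem. Applied ad valorem rate = 45.4%.
Duty = £144,285.12 × 45.4% + 1,428 × £3.49 = £70,489.16.
Line 2 (P-574, Naron, 316 kg, £5,985.04):
Base rate for P-574 is 7.5%.
Origin Naron qualifies under the Oreth–Naron agreement and P-574 is covered: preferential rate Free applies instead.
The additional-duty order on P-574 targets Eriador, not Naron; it does not apply.
Duty = £5,985.04 × 0% = £0.00.
Total = £70,489.16 + £0.00 = £70,489.16.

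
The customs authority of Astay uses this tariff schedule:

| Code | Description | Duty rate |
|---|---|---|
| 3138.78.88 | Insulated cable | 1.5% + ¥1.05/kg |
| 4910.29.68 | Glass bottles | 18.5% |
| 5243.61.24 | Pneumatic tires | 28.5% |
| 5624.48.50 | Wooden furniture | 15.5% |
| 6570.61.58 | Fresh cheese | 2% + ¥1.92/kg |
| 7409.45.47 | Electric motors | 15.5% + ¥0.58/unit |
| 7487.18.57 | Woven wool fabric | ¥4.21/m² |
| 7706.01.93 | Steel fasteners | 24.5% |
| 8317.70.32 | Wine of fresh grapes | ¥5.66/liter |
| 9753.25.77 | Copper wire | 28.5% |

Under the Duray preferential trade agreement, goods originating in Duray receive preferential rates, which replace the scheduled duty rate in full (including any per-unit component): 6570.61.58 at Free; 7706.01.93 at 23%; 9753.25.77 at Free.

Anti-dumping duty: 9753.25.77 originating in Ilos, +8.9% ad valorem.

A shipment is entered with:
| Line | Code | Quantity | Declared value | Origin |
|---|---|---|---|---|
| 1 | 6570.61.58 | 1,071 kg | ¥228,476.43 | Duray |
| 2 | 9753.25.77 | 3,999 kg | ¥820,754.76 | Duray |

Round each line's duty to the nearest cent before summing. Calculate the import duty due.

¥0.00

Line 1 (6570.61.58, Duray, 1,071 kg, ¥228,476.43):
Base rate for 6570.61.58 is 2% + ¥1.92/kg.
Origin Duray qualifies under the Astay–Duray agreement and 6570.61.58 is covered: preferential rate Free applies instead.
Duty = ¥228,476.43 × 0% = ¥0.00.
Line 2 (9753.25.77, Duray, 3,999 kg, ¥820,754.76):
Base rate for 9753.25.77 is 28.5%.
Origin Duray qualifies under the Astay–Duray agreement and 9753.25.77 is covered: preferential rate Free applies instead.
The additional-duty order on 9753.25.77 targets Ilos, not Duray; it does not apply.
Duty = ¥820,754.76 × 0% = ¥0.00.
Total = ¥0.00 + ¥0.00 = ¥0.00.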